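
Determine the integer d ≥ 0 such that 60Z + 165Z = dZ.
In the PID Z, (a, b) is generated by gcd(a, b). Compute gcd(165, 60) with the extended Euclidean algorithm, tracking rows (r, s, t) with s·165 + t·60 = r:
  row A: (165, 1, 0)   [1·165 + 0·60 = 165]
  row B: (60, 0, 1)   [0·165 + 1·60 = 60]
  165 = 2·60 + 45   → row C = row A − 2·row B = (45, 1, −2)   [check: 1·165 − 2·60 = 45]
  60 = 1·45 + 15   → row D = row B − 1·row C = (15, −1, 3)   [check: −1·165 + 3·60 = 15]
  45 = 3·15 + 0   → remainder 0, stop. gcd = 15 (last nonzero row D).
So gcd(60, 165) = 15, with Bézout identity −1·165 + 3·60 = 15. Containment (⊇): the Bézout identity exhibits 15 as an element of (60, 165), giving (15) ⊆ (60, 165). Containment (⊆): since 15 | 60 and 15 | 165 (60 = 15·4, 165 = 15·11), every Z-linear combination of 60 and 165 is divisible by 15, so (60, 165) ⊆ (15). Therefore (60, 165) = (15), d = 15.

Final answer: (60, 165) = (15); d = 15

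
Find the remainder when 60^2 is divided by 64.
Use repeated squaring. Binary(2) = 10. Walk through the bits of the exponent 2 left-to-right: at each bit after the leading one, square the running value, then multiply by 60 if the bit is 1 (always reducing mod 64):
  bit 1 = 1 (leading): start with 60.
  bit 2 = 0: square 60^2 = 3600 ≡ 16 (mod 64).
Final value: 60^2 ≡ 16 (mod 64).

Final answer: 16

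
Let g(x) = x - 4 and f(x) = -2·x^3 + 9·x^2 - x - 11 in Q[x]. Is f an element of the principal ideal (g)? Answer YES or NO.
NO

In Q[x] the ideal (g) consists of all multiples of g, so f ∈ (g) iff g | f, i.e. iff the remainder of f on division by g is 0. Divide f by g (g is monic, so eliminate the leading term of the running remainder at each step):
  leading term -2·x^3: subtract (-2·x^2)·g(x) = -2·x^3 + 8·x^2, leaving x^2 - x - 11
  leading term x^2: subtract (x)·g(x) = x^2 - 4·x, leaving 3·x - 11
  leading term 3·x: subtract (3)·g(x) = 3·x - 12, leaving 1
The remainder r(x) = 1 ≠ 0 (and deg r < deg g), so g ∤ f, i.e. f ∉ (g).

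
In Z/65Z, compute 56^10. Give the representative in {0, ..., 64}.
61

Use repeated squaring. Binary(10) = 1010. Walk through the bits of the exponent 10 left-to-right: at each bit after the leading one, square the running value, then multiply by 56 if the bit is 1 (always reducing mod 65):
  bit 1 = 1 (leading): start with 56.
  bit 2 = 0: square 56^2 = 3136 ≡ 16 (mod 65).
  bit 3 = 1: square 16^2 = 256 ≡ 61; bit is 1, so multiply 61·56 = 3416 ≡ 36 (mod 65).
  bit 4 = 0: square 36^2 = 1296 ≡ 61 (mod 65).
Final value: 56^10 ≡ 61 (mod 65).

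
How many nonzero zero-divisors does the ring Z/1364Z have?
In Z/1364Z each nonzero element is either a unit (gcd with 1364 is 1) or a zero-divisor (gcd > 1). The number of units is φ(1364): factorise 1364 = 2^2 · 11 · 31, so φ(1364) = (2^2 − 2^1) · (11 − 1) · (31 − 1) = 2 · 10 · 30 = 600. The nonzero elements number 1364 − 1 = 1363. Hence the nonzero zero-divisors number 1363 − 600 = 763.

Final answer: Z/1364Z has 763 nonzero zero-divisors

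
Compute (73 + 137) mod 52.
Reduce the summands first: 73 ≡ 21, 137 ≡ 33 (mod 52), so 73 + 137 ≡ 21 + 33 (mod 52). 21 + 33 = 54; 54 = 1·52 + 2, so (73 + 137) mod 52 = 2.

Final answer: 2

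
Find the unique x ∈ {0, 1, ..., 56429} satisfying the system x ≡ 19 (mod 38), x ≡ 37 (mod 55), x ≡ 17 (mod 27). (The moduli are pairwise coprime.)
The moduli 38, 55, 27 are pairwise coprime, so by the CRT there is a unique solution mod 38·55·27 = 56430.
Solve by successive substitution. Start with x ≡ 19 (mod 38).
  Combine with x ≡ 37 (mod 55): write x = 19 + 38·t and require 19 + 38·t ≡ 37 (mod 55), i.e. 38·t ≡ 37 − 19 ≡ 18 (mod 55). Since 38^(−1) ≡ 42 (mod 55), t ≡ 42·18 ≡ 41 (mod 55). So x ≡ 19 + 38·41 = 1577 (mod 2090).
  Combine with x ≡ 17 (mod 27): write x = 1577 + 2090·t and require 1577 + 2090·t ≡ 17 (mod 27), i.e. 2090·t ≡ 17 − 1577 ≡ 6 (mod 27). Since 2090^(−1) ≡ 5 (mod 27) (2090 ≡ 11 (mod 27)), t ≡ 5·6 ≡ 3 (mod 27). So x ≡ 1577 + 2090·3 = 7847 (mod 56430).
Unique solution in [0, 56430): x = 7847.

Final answer: x ≡ 7847 (mod 56430); the representative in [0, 56430) is 7847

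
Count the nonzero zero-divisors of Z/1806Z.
In Z/1806Z each nonzero element is either a unit (gcd with 1806 is 1) or a zero-divisor (gcd > 1). The number of units is φ(1806): factorise 1806 = 2 · 3 · 7 · 43, so φ(1806) = (2 − 1) · (3 − 1) · (7 − 1) · (43 − 1) = 1 · 2 · 6 · 42 = 504. The nonzero elements number 1806 − 1 = 1805. Hence the nonzero zero-divisors number 1805 − 504 = 1301.

Final answer: Z/1806Z has 1301 nonzero zero-divisors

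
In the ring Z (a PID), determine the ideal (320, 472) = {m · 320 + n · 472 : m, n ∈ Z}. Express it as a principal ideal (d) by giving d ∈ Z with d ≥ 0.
In the PID Z, (a, b) is generated by gcd(a, b). Compute gcd(472, 320) with the extended Euclidean algorithm, tracking rows (r, s, t) with s·472 + t·320 = r:
  row A: (472, 1, 0)   [1·472 + 0·320 = 472]
  row B: (320, 0, 1)   [0·472 + 1·320 = 320]
  472 = 1·320 + 152   → row C = row A − 1·row B = (152, 1, −1)   [check: 1·472 − 1·320 = 152]
  320 = 2·152 + 16   → row D = row B − 2·row C = (16, −2, 3)   [check: −2·472 + 3·320 = 16]
  152 = 9·16 + 8   → row E = row C − 9·row D = (8, 19, −28)   [check: 19·472 − 28·320 = 8]
  16 = 2·8 + 0   → remainder 0, stop. gcd = 8 (last nonzero row E).
So gcd(320, 472) = 8, with Bézout identity 19·472 − 28·320 = 8. Containment (⊇): the Bézout identity exhibits 8 as an element of (320, 472), giving (8) ⊆ (320, 472). Containment (⊆): since 8 | 320 and 8 | 472 (320 = 8·40, 472 = 8·59), every Z-linear combination of 320 and 472 is divisible by 8, so (320, 472) ⊆ (8). Therefore (320, 472) = (8), d = 8.

Final answer: (320, 472) = (8); d = 8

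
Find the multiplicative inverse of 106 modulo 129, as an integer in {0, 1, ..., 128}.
Apply the extended Euclidean algorithm to (129, 106), tracking rows (r, s, t) with s·129 + t·106 = r. Each division r_prev = q·r_cur + r_new produces the new row as (previous row) − q·(current row):
  row A: (129, 1, 0)   [1·129 + 0·106 = 129]
  row B: (106, 0, 1)   [0·129 + 1·106 = 106]
  129 = 1·106 + 23   → row C = row A − 1·row B = (23, 1, −1)   [check: 1·129 − 1·106 = 23]
  106 = 4·23 + 14   → row D = row B − 4·row C = (14, −4, 5)   [check: −4·129 + 5·106 = 14]
  23 = 1·14 + 9   → row E = row C − 1·row D = (9, 5, −6)   [check: 5·129 − 6·106 = 9]
  14 = 1·9 + 5   → row F = row D − 1·row E = (5, −9, 11)   [check: −9·129 + 11·106 = 5]
  9 = 1·5 + 4   → row G = row E − 1·row F = (4, 14, −17)   [check: 14·129 − 17·106 = 4]
  5 = 1·4 + 1   → row H = row F − 1·row G = (1, −23, 28)   [check: −23·129 + 28·106 = 1]
  4 = 4·1 + 0   → remainder 0, stop. gcd = 1 (last nonzero row H).
The gcd is 1, so 106 is invertible mod 129. The last nonzero row gives −23·129 + 28·106 = 1, so t = 28. So 106^(−1) ≡ 28 (mod 129). Verify: 106 · 28 = 2968 ≡ 1 (mod 129). ✓

Final answer: 106^(−1) ≡ 28 (mod 129)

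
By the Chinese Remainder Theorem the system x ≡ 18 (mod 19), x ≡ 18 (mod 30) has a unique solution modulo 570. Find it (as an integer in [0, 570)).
x ≡ 18 (mod 570); the representative in [0, 570) is 18

The moduli 19, 30 are pairwise coprime, so by the CRT there is a unique solution mod 19·30 = 570.
Solve by successive substitution. Start with x ≡ 18 (mod 19).
  Combine with x ≡ 18 (mod 30): write x = 18 + 19·t and require 18 + 19·t ≡ 18 (mod 30), i.e. 19·t ≡ 18 − 18 ≡ 0 (mod 30). Since 19^(−1) ≡ 19 (mod 30), t ≡ 19·0 ≡ 0 (mod 30). So x ≡ 18 + 19·0 = 18 (mod 570).
Unique solution in [0, 570): x = 18.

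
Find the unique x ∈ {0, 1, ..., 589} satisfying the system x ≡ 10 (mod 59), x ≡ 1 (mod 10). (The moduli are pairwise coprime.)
The moduli 59, 10 are pairwise coprime, so by the CRT there is a unique solution mod 59·10 = 590.
Solve by successive substitution. Start with x ≡ 10 (mod 59).
  Combine with x ≡ 1 (mod 10): write x = 10 + 59·t and require 10 + 59·t ≡ 1 (mod 10), i.e. 59·t ≡ 1 − 10 ≡ 1 (mod 10). Since 59^(−1) ≡ 9 (mod 10) (59 ≡ 9 (mod 10)), t ≡ 9·1 ≡ 9 (mod 10). So x ≡ 10 + 59·9 = 541 (mod 590).
Unique solution in [0, 590): x = 541.

Final answer: x ≡ 541 (mod 590); the representative in [0, 590) is 541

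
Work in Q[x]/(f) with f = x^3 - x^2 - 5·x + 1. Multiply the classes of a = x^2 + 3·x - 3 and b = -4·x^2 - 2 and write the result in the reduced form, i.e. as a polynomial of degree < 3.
a · b ≡ -26·x^2 - 82·x + 22 (mod f(x))

First multiply in Q[x] without reducing: a · b = -4·x^4 - 12·x^3 + 10·x^2 - 6·x + 6. Now divide by f(x) = x^3 - x^2 - 5·x + 1, eliminating the leading term at each step:
  leading term -4·x^4: subtract (-4·x)·f(x) = -4·x^4 + 4·x^3 + 20·x^2 - 4·x, leaving -16·x^3 - 10·x^2 - 2·x + 6
  leading term -16·x^3: subtract (-16)·f(x) = -16·x^3 + 16·x^2 + 80·x - 16, leaving -26·x^2 - 82·x + 22
The degree is now < 3, so this is the remainder. Hence a · b ≡ -26·x^2 - 82·x + 22 in Q[x]/(f).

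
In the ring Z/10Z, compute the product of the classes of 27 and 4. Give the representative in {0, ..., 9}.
8

Reduce the factors first: 27 ≡ 7 (mod 10), so 27 · 4 ≡ 7 · 4 (mod 10). 7 · 4 = 28. Dividing by 10: 28 = 2·10 + 8. So (27 · 4) mod 10 = 8.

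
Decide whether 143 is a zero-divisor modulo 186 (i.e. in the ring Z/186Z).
gcd(143, 186) = 1, so 143 is a unit in Z/186Z (it has a multiplicative inverse). A unit cannot be a zero-divisor: if 143·b ≡ 0 then multiplying both sides by 143^(−1) gives b ≡ 0. So 143 is not a zero-divisor.

Final answer: NO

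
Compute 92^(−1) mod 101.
92^(−1) ≡ 56 (mod 101)

Apply the extended Euclidean algorithm to (101, 92), tracking rows (r, s, t) with s·101 + t·92 = r. Each division r_prev = q·r_cur + r_new produces the new row as (previous row) − q·(current row):
  row A: (101, 1, 0)   [1·101 + 0·92 = 101]
  row B: (92, 0, 1)   [0·101 + 1·92 = 92]
  101 = 1·92 + 9   → row C = row A − 1·row B = (9, 1, −1)   [check: 1·101 − 1·92 = 9]
  92 = 10·9 + 2   → row D = row B − 10·row C = (2, −10, 11)   [check: −10·101 + 11·92 = 2]
  9 = 4·2 + 1   → row E = row C − 4·row D = (1, 41, −45)   [check: 41·101 − 45·92 = 1]
  2 = 2·1 + 0   → remainder 0, stop. gcd = 1 (last nonzero row E).
The gcd is 1, so 92 is invertible mod 101. The last nonzero row gives 41·101 − 45·92 = 1, so t = −45. So 92^(−1) ≡ −45 ≡ 56 (mod 101). Verify: 92 · 56 = 5152 ≡ 1 (mod 101). ✓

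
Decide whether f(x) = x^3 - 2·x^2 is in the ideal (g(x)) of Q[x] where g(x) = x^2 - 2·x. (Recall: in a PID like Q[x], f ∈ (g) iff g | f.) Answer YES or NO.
YES

In Q[x] the ideal (g) consists of all multiples of g, so f ∈ (g) iff g | f, i.e. iff the remainder of f on division by g is 0. Divide f by g (g is monic, so eliminate the leading term of the running remainder at each step):
  leading term x^3: subtract (x)·g(x) = x^3 - 2·x^2, leaving 0
The remainder is 0, so f(x) = g(x) · h(x) with h(x) = x. Hence g | f, i.e. f ∈ (g).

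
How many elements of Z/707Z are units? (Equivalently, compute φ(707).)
An element a ∈ Z/707Z is a unit iff gcd(a, 707) = 1, so the number of units is φ(707). φ is multiplicative, with φ(p^e) = p^e − p^(e−1). Factorise 707 = 7 · 101. Then
  φ(707) = (7 − 1) · (101 − 1) = 6 · 100 = 600.

Final answer: Z/707Z has φ(707) = 600 units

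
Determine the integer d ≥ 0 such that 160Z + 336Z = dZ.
In the PID Z, (a, b) is generated by gcd(a, b). Compute gcd(336, 160) with the extended Euclidean algorithm, tracking rows (r, s, t) with s·336 + t·160 = r:
  row A: (336, 1, 0)   [1·336 + 0·160 = 336]
  row B: (160, 0, 1)   [0·336 + 1·160 = 160]
  336 = 2·160 + 16   → row C = row A − 2·row B = (16, 1, −2)   [check: 1·336 − 2·160 = 16]
  160 = 10·16 + 0   → remainder 0, stop. gcd = 16 (last nonzero row C).
So gcd(160, 336) = 16, with Bézout identity 1·336 − 2·160 = 16. Containment (⊇): the Bézout identity exhibits 16 as an element of (160, 336), giving (16) ⊆ (160, 336). Containment (⊆): since 16 | 160 and 16 | 336 (160 = 16·10, 336 = 16·21), every Z-linear combination of 160 and 336 is divisible by 16, so (160, 336) ⊆ (16). Therefore (160, 336) = (16), d = 16.

Final answer: (160, 336) = (16); d = 16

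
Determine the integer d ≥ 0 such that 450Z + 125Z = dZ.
In the PID Z, (a, b) is generated by gcd(a, b). Compute gcd(450, 125) with the extended Euclidean algorithm, tracking rows (r, s, t) with s·450 + t·125 = r:
  row A: (450, 1, 0)   [1·450 + 0·125 = 450]
  row B: (125, 0, 1)   [0·450 + 1·125 = 125]
  450 = 3·125 + 75   → row C = row A − 3·row B = (75, 1, −3)   [check: 1·450 − 3·125 = 75]
  125 = 1·75 + 50   → row D = row B − 1·row C = (50, −1, 4)   [check: −1·450 + 4·125 = 50]
  75 = 1·50 + 25   → row E = row C − 1·row D = (25, 2, −7)   [check: 2·450 − 7·125 = 25]
  50 = 2·25 + 0   → remainder 0, stop. gcd = 25 (last nonzero row E).
So gcd(450, 125) = 25, with Bézout identity 2·450 − 7·125 = 25. Containment (⊇): the Bézout identity exhibits 25 as an element of (450, 125), giving (25) ⊆ (450, 125). Containment (⊆): since 25 | 450 and 25 | 125 (450 = 25·18, 125 = 25·5), every Z-linear combination of 450 and 125 is divisible by 25, so (450, 125) ⊆ (25). Therefore (450, 125) = (25), d = 25.

Final answer: (450, 125) = (25); d = 25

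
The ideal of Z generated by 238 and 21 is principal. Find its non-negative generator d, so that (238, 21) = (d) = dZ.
In the PID Z, (a, b) is generated by gcd(a, b). Compute gcd(238, 21) with the extended Euclidean algorithm, tracking rows (r, s, t) with s·238 + t·21 = r:
  row A: (238, 1, 0)   [1·238 + 0·21 = 238]
  row B: (21, 0, 1)   [0·238 + 1·21 = 21]
  238 = 11·21 + 7   → row C = row A − 11·row B = (7, 1, −11)   [check: 1·238 − 11·21 = 7]
  21 = 3·7 + 0   → remainder 0, stop. gcd = 7 (last nonzero row C).
So gcd(238, 21) = 7, with Bézout identity 1·238 − 11·21 = 7. Containment (⊇): the Bézout identity exhibits 7 as an element of (238, 21), giving (7) ⊆ (238, 21). Containment (⊆): since 7 | 238 and 7 | 21 (238 = 7·34, 21 = 7·3), every Z-linear combination of 238 and 21 is divisible by 7, so (238, 21) ⊆ (7). Therefore (238, 21) = (7), d = 7.

Final answer: (238, 21) = (7); d = 7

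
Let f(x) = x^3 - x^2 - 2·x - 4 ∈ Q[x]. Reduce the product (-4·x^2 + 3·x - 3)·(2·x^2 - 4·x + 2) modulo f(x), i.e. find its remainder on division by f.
First multiply in Q[x] without reducing: a · b = -8·x^4 + 22·x^3 - 26·x^2 + 18·x - 6. Now divide by f(x) = x^3 - x^2 - 2·x - 4, eliminating the leading term at each step:
  leading term -8·x^4: subtract (-8·x)·f(x) = -8·x^4 + 8·x^3 + 16·x^2 + 32·x, leaving 14·x^3 - 42·x^2 - 14·x - 6
  leading term 14·x^3: subtract (14)·f(x) = 14·x^3 - 14·x^2 - 28·x - 56, leaving -28·x^2 + 14·x + 50
The degree is now < 3, so this is the remainder. Hence a · b ≡ -28·x^2 + 14·x + 50 in Q[x]/(f).

Final answer: a · b ≡ -28·x^2 + 14·x + 50 (mod f(x))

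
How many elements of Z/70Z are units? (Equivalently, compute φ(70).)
An element a ∈ Z/70Z is a unit iff gcd(a, 70) = 1, so the number of units is φ(70). φ is multiplicative, with φ(p^e) = p^e − p^(e−1). Factorise 70 = 2 · 5 · 7. Then
  φ(70) = (2 − 1) · (5 − 1) · (7 − 1) = 1 · 4 · 6 = 24.

Final answer: Z/70Z has φ(70) = 24 units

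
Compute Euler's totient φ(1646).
φ is multiplicative, with φ(p^e) = p^e − p^(e−1). Factorise 1646 = 2 · 823. Then
  φ(1646) = (2 − 1) · (823 − 1) = 1 · 822 = 822.

Final answer: φ(1646) = 822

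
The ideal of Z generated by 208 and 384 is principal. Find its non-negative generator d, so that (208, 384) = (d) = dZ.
In the PID Z, (a, b) is generated by gcd(a, b). Compute gcd(384, 208) with the extended Euclidean algorithm, tracking rows (r, s, t) with s·384 + t·208 = r:
  row A: (384, 1, 0)   [1·384 + 0·208 = 384]
  row B: (208, 0, 1)   [0·384 + 1·208 = 208]
  384 = 1·208 + 176   → row C = row A − 1·row B = (176, 1, −1)   [check: 1·384 − 1·208 = 176]
  208 = 1·176 + 32   → row D = row B − 1·row C = (32, −1, 2)   [check: −1·384 + 2·208 = 32]
  176 = 5·32 + 16   → row E = row C − 5·row D = (16, 6, −11)   [check: 6·384 − 11·208 = 16]
  32 = 2·16 + 0   → remainder 0, stop. gcd = 16 (last nonzero row E).
So gcd(208, 384) = 16, with Bézout identity 6·384 − 11·208 = 16. Containment (⊇): the Bézout identity exhibits 16 as an element of (208, 384), giving (16) ⊆ (208, 384). Containment (⊆): since 16 | 208 and 16 | 384 (208 = 16·13, 384 = 16·24), every Z-linear combination of 208 and 384 is divisible by 16, so (208, 384) ⊆ (16). Therefore (208, 384) = (16), d = 16.

Final answer: (208, 384) = (16); d = 16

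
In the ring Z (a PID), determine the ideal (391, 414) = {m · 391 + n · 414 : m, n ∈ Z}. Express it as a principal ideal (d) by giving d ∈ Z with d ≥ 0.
In the PID Z, (a, b) is generated by gcd(a, b). Compute gcd(414, 391) with the extended Euclidean algorithm, tracking rows (r, s, t) with s·414 + t·391 = r:
  row A: (414, 1, 0)   [1·414 + 0·391 = 414]
  row B: (391, 0, 1)   [0·414 + 1·391 = 391]
  414 = 1·391 + 23   → row C = row A − 1·row B = (23, 1, −1)   [check: 1·414 − 1·391 = 23]
  391 = 17·23 + 0   → remainder 0, stop. gcd = 23 (last nonzero row C).
So gcd(391, 414) = 23, with Bézout identity 1·414 − 1·391 = 23. Containment (⊇): the Bézout identity exhibits 23 as an element of (391, 414), giving (23) ⊆ (391, 414). Containment (⊆): since 23 | 391 and 23 | 414 (391 = 23·17, 414 = 23·18), every Z-linear combination of 391 and 414 is divisible by 23, so (391, 414) ⊆ (23). Therefore (391, 414) = (23), d = 23.

Final answer: (391, 414) = (23); d = 23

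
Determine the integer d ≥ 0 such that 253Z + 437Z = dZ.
(253, 437) = (23); d = 23

In the PID Z, (a, b) is generated by gcd(a, b). Compute gcd(437, 253) with the extended Euclidean algorithm, tracking rows (r, s, t) with s·437 + t·253 = r:
  row A: (437, 1, 0)   [1·437 + 0·253 = 437]
  row B: (253, 0, 1)   [0·437 + 1·253 = 253]
  437 = 1·253 + 184   → row C = row A − 1·row B = (184, 1, −1)   [check: 1·437 − 1·253 = 184]
  253 = 1·184 + 69   → row D = row B − 1·row C = (69, −1, 2)   [check: −1·437 + 2·253 = 69]
  184 = 2·69 + 46   → row E = row C − 2·row D = (46, 3, −5)   [check: 3·437 − 5·253 = 46]
  69 = 1·46 + 23   → row F = row D − 1·row E = (23, −4, 7)   [check: −4·437 + 7·253 = 23]
  46 = 2·23 + 0   → remainder 0, stop. gcd = 23 (last nonzero row F).
So gcd(253, 437) = 23, with Bézout identity −4·437 + 7·253 = 23. Containment (⊇): the Bézout identity exhibits 23 as an element of (253, 437), giving (23) ⊆ (253, 437). Containment (⊆): since 23 | 253 and 23 | 437 (253 = 23·11, 437 = 23·19), every Z-linear combination of 253 and 437 is divisible by 23, so (253, 437) ⊆ (23). Therefore (253, 437) = (23), d = 23.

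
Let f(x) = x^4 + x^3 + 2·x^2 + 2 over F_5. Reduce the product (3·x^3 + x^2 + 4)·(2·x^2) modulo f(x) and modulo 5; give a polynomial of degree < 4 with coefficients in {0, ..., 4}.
Multiply as integer polynomials: a · b = 6·x^5 + 2·x^4 + 8·x^2. Reducing coefficients mod 5: a · b ≡ x^5 + 2·x^4 + 3·x^2. Now divide by f(x) = x^4 + x^3 + 2·x^2 + 2 in F_5[x], eliminating the leading term at each step:
  leading term x^5: subtract (x)·f(x) = x^5 + x^4 + 2·x^3 + 2·x, leaving x^4 + 3·x^3 + 3·x^2 + 3·x (coefficients mod 5)
  leading term x^4: subtract (1)·f(x) = x^4 + x^3 + 2·x^2 + 2, leaving 2·x^3 + x^2 + 3·x + 3 (coefficients mod 5)
The degree is now < 4, so this is the remainder. Hence a · b ≡ 2·x^3 + x^2 + 3·x + 3 in F_5[x]/(f).

Final answer: a · b ≡ 2·x^3 + x^2 + 3·x + 3 (mod f(x))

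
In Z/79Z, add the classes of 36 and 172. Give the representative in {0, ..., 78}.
50

Reduce the summands first: 172 ≡ 14 (mod 79), so 36 + 172 ≡ 36 + 14 (mod 79). 36 + 14 = 50; 50 = 0·79 + 50, so (36 + 172) mod 79 = 50.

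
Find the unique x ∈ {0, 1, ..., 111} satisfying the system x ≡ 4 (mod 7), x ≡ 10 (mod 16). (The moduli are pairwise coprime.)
x ≡ 74 (mod 112); the representative in [0, 112) is 74

The moduli 7, 16 are pairwise coprime, so by the CRT there is a unique solution mod 7·16 = 112.
Solve by successive substitution. Start with x ≡ 4 (mod 7).
  Combine with x ≡ 10 (mod 16): write x = 4 + 7·t and require 4 + 7·t ≡ 10 (mod 16), i.e. 7·t ≡ 10 − 4 ≡ 6 (mod 16). Since 7^(−1) ≡ 7 (mod 16), t ≡ 7·6 ≡ 10 (mod 16). So x ≡ 4 + 7·10 = 74 (mod 112).
Unique solution in [0, 112): x = 74.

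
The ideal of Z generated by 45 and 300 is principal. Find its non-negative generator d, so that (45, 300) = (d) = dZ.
(45, 300) = (15); d = 15

In the PID Z, (a, b) is generated by gcd(a, b). Compute gcd(300, 45) with the extended Euclidean algorithm, tracking rows (r, s, t) with s·300 + t·45 = r:
  row A: (300, 1, 0)   [1·300 + 0·45 = 300]
  row B: (45, 0, 1)   [0·300 + 1·45 = 45]
  300 = 6·45 + 30   → row C = row A − 6·row B = (30, 1, −6)   [check: 1·300 − 6·45 = 30]
  45 = 1·30 + 15   → row D = row B − 1·row C = (15, −1, 7)   [check: −1·300 + 7·45 = 15]
  30 = 2·15 + 0   → remainder 0, stop. gcd = 15 (last nonzero row D).
So gcd(45, 300) = 15, with Bézout identity −1·300 + 7·45 = 15. Containment (⊇): the Bézout identity exhibits 15 as an element of (45, 300), giving (15) ⊆ (45, 300). Containment (⊆): since 15 | 45 and 15 | 300 (45 = 15·3, 300 = 15·20), every Z-linear combination of 45 and 300 is divisible by 15, so (45, 300) ⊆ (15). Therefore (45, 300) = (15), d = 15.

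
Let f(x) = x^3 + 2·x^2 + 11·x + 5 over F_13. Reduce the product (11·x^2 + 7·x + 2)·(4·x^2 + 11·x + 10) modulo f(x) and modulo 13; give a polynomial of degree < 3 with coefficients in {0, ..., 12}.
Multiply as integer polynomials: a · b = 44·x^4 + 149·x^3 + 195·x^2 + 92·x + 20. Reducing coefficients mod 13: a · b ≡ 5·x^4 + 6·x^3 + x + 7. Now divide by f(x) = x^3 + 2·x^2 + 11·x + 5 in F_13[x], eliminating the leading term at each step:
  leading term 5·x^4: subtract (5·x)·f(x) = 5·x^4 + 10·x^3 + 3·x^2 + 12·x, leaving 9·x^3 + 10·x^2 + 2·x + 7 (coefficients mod 13)
  leading term 9·x^3: subtract (9)·f(x) = 9·x^3 + 5·x^2 + 8·x + 6, leaving 5·x^2 + 7·x + 1 (coefficients mod 13)
The degree is now < 3, so this is the remainder. Hence a · b ≡ 5·x^2 + 7·x + 1 in F_13[x]/(f).

Final answer: a · b ≡ 5·x^2 + 7·x + 1 (mod f(x))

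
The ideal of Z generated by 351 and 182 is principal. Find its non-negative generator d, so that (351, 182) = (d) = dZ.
(351, 182) = (13); d = 13

In the PID Z, (a, b) is generated by gcd(a, b). Compute gcd(351, 182) with the extended Euclidean algorithm, tracking rows (r, s, t) with s·351 + t·182 = r:
  row A: (351, 1, 0)   [1·351 + 0·182 = 351]
  row B: (182, 0, 1)   [0·351 + 1·182 = 182]
  351 = 1·182 + 169   → row C = row A − 1·row B = (169, 1, −1)   [check: 1·351 − 1·182 = 169]
  182 = 1·169 + 13   → row D = row B − 1·row C = (13, −1, 2)   [check: −1·351 + 2·182 = 13]
  169 = 13·13 + 0   → remainder 0, stop. gcd = 13 (last nonzero row D).
So gcd(351, 182) = 13, with Bézout identity −1·351 + 2·182 = 13. Containment (⊇): the Bézout identity exhibits 13 as an element of (351, 182), giving (13) ⊆ (351, 182). Containment (⊆): since 13 | 351 and 13 | 182 (351 = 13·27, 182 = 13·14), every Z-linear combination of 351 and 182 is divisible by 13, so (351, 182) ⊆ (13). Therefore (351, 182) = (13), d = 13.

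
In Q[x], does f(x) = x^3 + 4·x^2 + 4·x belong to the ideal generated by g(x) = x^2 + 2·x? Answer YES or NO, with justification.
YES

In Q[x] the ideal (g) consists of all multiples of g, so f ∈ (g) iff g | f, i.e. iff the remainder of f on division by g is 0. Divide f by g (g is monic, so eliminate the leading term of the running remainder at each step):
  leading term x^3: subtract (x)·g(x) = x^3 + 2·x^2, leaving 2·x^2 + 4·x
  leading term 2·x^2: subtract (2)·g(x) = 2·x^2 + 4·x, leaving 0
The remainder is 0, so f(x) = g(x) · h(x) with h(x) = x + 2. Hence g | f, i.e. f ∈ (g).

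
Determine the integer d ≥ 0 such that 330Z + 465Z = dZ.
In the PID Z, (a, b) is generated by gcd(a, b). Compute gcd(465, 330) with the extended Euclidean algorithm, tracking rows (r, s, t) with s·465 + t·330 = r:
  row A: (465, 1, 0)   [1·465 + 0·330 = 465]
  row B: (330, 0, 1)   [0·465 + 1·330 = 330]
  465 = 1·330 + 135   → row C = row A − 1·row B = (135, 1, −1)   [check: 1·465 − 1·330 = 135]
  330 = 2·135 + 60   → row D = row B − 2·row C = (60, −2, 3)   [check: −2·465 + 3·330 = 60]
  135 = 2·60 + 15   → row E = row C − 2·row D = (15, 5, −7)   [check: 5·465 − 7·330 = 15]
  60 = 4·15 + 0   → remainder 0, stop. gcd = 15 (last nonzero row E).
So gcd(330, 465) = 15, with Bézout identity 5·465 − 7·330 = 15. Containment (⊇): the Bézout identity exhibits 15 as an element of (330, 465), giving (15) ⊆ (330, 465). Containment (⊆): since 15 | 330 and 15 | 465 (330 = 15·22, 465 = 15·31), every Z-linear combination of 330 and 465 is divisible by 15, so (330, 465) ⊆ (15). Therefore (330, 465) = (15), d = 15.

Final answer: (330, 465) = (15); d = 15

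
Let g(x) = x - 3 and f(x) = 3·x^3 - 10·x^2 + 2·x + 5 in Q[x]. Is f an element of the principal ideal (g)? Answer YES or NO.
In Q[x] the ideal (g) consists of all multiples of g, so f ∈ (g) iff g | f, i.e. iff the remainder of f on division by g is 0. Divide f by g (g is monic, so eliminate the leading term of the running remainder at each step):
  leading term 3·x^3: subtract (3·x^2)·g(x) = 3·x^3 - 9·x^2, leaving -x^2 + 2·x + 5
  leading term -x^2: subtract (-x)·g(x) = -x^2 + 3·x, leaving 5 - x
  leading term -x: subtract (-1)·g(x) = 3 - x, leaving 2
The remainder r(x) = 2 ≠ 0 (and deg r < deg g), so g ∤ f, i.e. f ∉ (g).

Final answer: NO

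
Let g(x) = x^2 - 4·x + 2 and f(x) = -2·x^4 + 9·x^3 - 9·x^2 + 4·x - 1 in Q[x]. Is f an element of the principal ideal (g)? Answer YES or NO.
NO

In Q[x] the ideal (g) consists of all multiples of g, so f ∈ (g) iff g | f, i.e. iff the remainder of f on division by g is 0. Divide f by g (g is monic, so eliminate the leading term of the running remainder at each step):
  leading term -2·x^4: subtract (-2·x^2)·g(x) = -2·x^4 + 8·x^3 - 4·x^2, leaving x^3 - 5·x^2 + 4·x - 1
  leading term x^3: subtract (x)·g(x) = x^3 - 4·x^2 + 2·x, leaving -x^2 + 2·x - 1
  leading term -x^2: subtract (-1)·g(x) = -x^2 + 4·x - 2, leaving 1 - 2·x
The remainder r(x) = 1 - 2·x ≠ 0 (and deg r < deg g), so g ∤ f, i.e. f ∉ (g).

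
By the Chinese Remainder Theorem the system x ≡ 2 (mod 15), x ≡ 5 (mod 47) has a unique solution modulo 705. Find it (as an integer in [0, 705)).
The moduli 15, 47 are pairwise coprime, so by the CRT there is a unique solution mod 15·47 = 705.
Solve by successive substitution. Start with x ≡ 2 (mod 15).
  Combine with x ≡ 5 (mod 47): write x = 2 + 15·t and require 2 + 15·t ≡ 5 (mod 47), i.e. 15·t ≡ 5 − 2 ≡ 3 (mod 47). Since 15^(−1) ≡ 22 (mod 47), t ≡ 22·3 ≡ 19 (mod 47). So x ≡ 2 + 15·19 = 287 (mod 705).
Unique solution in [0, 705): x = 287.

Final answer: x ≡ 287 (mod 705); the representative in [0, 705) is 287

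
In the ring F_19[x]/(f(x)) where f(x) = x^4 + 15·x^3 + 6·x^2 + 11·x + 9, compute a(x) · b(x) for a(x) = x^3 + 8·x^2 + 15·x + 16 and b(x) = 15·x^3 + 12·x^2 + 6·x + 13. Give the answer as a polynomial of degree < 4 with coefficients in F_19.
Multiply as integer polynomials: a · b = 15·x^6 + 132·x^5 + 327·x^4 + 481·x^3 + 386·x^2 + 291·x + 208. Reducing coefficients mod 19: a · b ≡ 15·x^6 + 18·x^5 + 4·x^4 + 6·x^3 + 6·x^2 + 6·x + 18. Now divide by f(x) = x^4 + 15·x^3 + 6·x^2 + 11·x + 9 in F_19[x], eliminating the leading term at each step:
  leading term 15·x^6: subtract (15·x^2)·f(x) = 15·x^6 + 16·x^5 + 14·x^4 + 13·x^3 + 2·x^2, leaving 2·x^5 + 9·x^4 + 12·x^3 + 4·x^2 + 6·x + 18 (coefficients mod 19)
  leading term 2·x^5: subtract (2·x)·f(x) = 2·x^5 + 11·x^4 + 12·x^3 + 3·x^2 + 18·x, leaving 17·x^4 + x^2 + 7·x + 18 (coefficients mod 19)
  leading term 17·x^4: subtract (17)·f(x) = 17·x^4 + 8·x^3 + 7·x^2 + 16·x + 1, leaving 11·x^3 + 13·x^2 + 10·x + 17 (coefficients mod 19)
The degree is now < 4, so this is the remainder. Hence a · b ≡ 11·x^3 + 13·x^2 + 10·x + 17 in F_19[x]/(f).

Final answer: a · b ≡ 11·x^3 + 13·x^2 + 10·x + 17 (mod f(x))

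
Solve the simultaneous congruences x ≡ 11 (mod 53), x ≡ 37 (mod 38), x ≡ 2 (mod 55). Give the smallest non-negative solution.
The moduli 53, 38, 55 are pairwise coprime, so by the CRT there is a unique solution mod 53·38·55 = 110770.
Solve by successive substitution. Start with x ≡ 11 (mod 53).
  Combine with x ≡ 37 (mod 38): write x = 11 + 53·t and require 11 + 53·t ≡ 37 (mod 38), i.e. 53·t ≡ 37 − 11 ≡ 26 (mod 38). Since 53^(−1) ≡ 33 (mod 38) (53 ≡ 15 (mod 38)), t ≡ 33·26 ≡ 22 (mod 38). So x ≡ 11 + 53·22 = 1177 (mod 2014).
  Combine with x ≡ 2 (mod 55): write x = 1177 + 2014·t and require 1177 + 2014·t ≡ 2 (mod 55), i.e. 2014·t ≡ 2 − 1177 ≡ 35 (mod 55). Since 2014^(−1) ≡ 34 (mod 55) (2014 ≡ 34 (mod 55)), t ≡ 34·35 ≡ 35 (mod 55). So x ≡ 1177 + 2014·35 = 71667 (mod 110770).
Unique solution in [0, 110770): x = 71667.

Final answer: x ≡ 71667 (mod 110770); the representative in [0, 110770) is 71667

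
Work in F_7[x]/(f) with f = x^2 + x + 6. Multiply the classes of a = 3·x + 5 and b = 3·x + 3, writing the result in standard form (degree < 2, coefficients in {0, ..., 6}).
a · b ≡ x + 3 (mod f(x))

Multiply as integer polynomials: a · b = 9·x^2 + 24·x + 15. Reducing coefficients mod 7: a · b ≡ 2·x^2 + 3·x + 1. Now divide by f(x) = x^2 + x + 6 in F_7[x], eliminating the leading term at each step:
  leading term 2·x^2: subtract (2)·f(x) = 2·x^2 + 2·x + 5, leaving x + 3 (coefficients mod 7)
The degree is now < 2, so this is the remainder. Hence a · b ≡ x + 3 in F_7[x]/(f).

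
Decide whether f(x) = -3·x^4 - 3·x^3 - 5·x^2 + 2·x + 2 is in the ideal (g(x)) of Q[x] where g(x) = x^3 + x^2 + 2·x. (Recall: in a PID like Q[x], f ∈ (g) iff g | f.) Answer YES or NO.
NO

In Q[x] the ideal (g) consists of all multiples of g, so f ∈ (g) iff g | f, i.e. iff the remainder of f on division by g is 0. Divide f by g (g is monic, so eliminate the leading term of the running remainder at each step):
  leading term -3·x^4: subtract (-3·x)·g(x) = -3·x^4 - 3·x^3 - 6·x^2, leaving x^2 + 2·x + 2
The remainder r(x) = x^2 + 2·x + 2 ≠ 0 (and deg r < deg g), so g ∤ f, i.e. f ∉ (g).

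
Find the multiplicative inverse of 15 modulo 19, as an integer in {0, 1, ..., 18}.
Apply the extended Euclidean algorithm to (19, 15), tracking rows (r, s, t) with s·19 + t·15 = r. Each division r_prev = q·r_cur + r_new produces the new row as (previous row) − q·(current row):
  row A: (19, 1, 0)   [1·19 + 0·15 = 19]
  row B: (15, 0, 1)   [0·19 + 1·15 = 15]
  19 = 1·15 + 4   → row C = row A − 1·row B = (4, 1, −1)   [check: 1·19 − 1·15 = 4]
  15 = 3·4 + 3   → row D = row B − 3·row C = (3, −3, 4)   [check: −3·19 + 4·15 = 3]
  4 = 1·3 + 1   → row E = row C − 1·row D = (1, 4, −5)   [check: 4·19 − 5·15 = 1]
  3 = 3·1 + 0   → remainder 0, stop. gcd = 1 (last nonzero row E).
The gcd is 1, so 15 is invertible mod 19. The last nonzero row gives 4·19 − 5·15 = 1, so t = −5. So 15^(−1) ≡ −5 ≡ 14 (mod 19). Verify: 15 · 14 = 210 ≡ 1 (mod 19). ✓

Final answer: 15^(−1) ≡ 14 (mod 19)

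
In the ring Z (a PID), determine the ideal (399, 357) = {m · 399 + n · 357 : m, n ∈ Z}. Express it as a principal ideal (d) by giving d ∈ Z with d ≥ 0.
In the PID Z, (a, b) is generated by gcd(a, b). Compute gcd(399, 357) with the extended Euclidean algorithm, tracking rows (r, s, t) with s·399 + t·357 = r:
  row A: (399, 1, 0)   [1·399 + 0·357 = 399]
  row B: (357, 0, 1)   [0·399 + 1·357 = 357]
  399 = 1·357 + 42   → row C = row A − 1·row B = (42, 1, −1)   [check: 1·399 − 1·357 = 42]
  357 = 8·42 + 21   → row D = row B − 8·row C = (21, −8, 9)   [check: −8·399 + 9·357 = 21]
  42 = 2·21 + 0   → remainder 0, stop. gcd = 21 (last nonzero row D).
So gcd(399, 357) = 21, with Bézout identity −8·399 + 9·357 = 21. Containment (⊇): the Bézout identity exhibits 21 as an element of (399, 357), giving (21) ⊆ (399, 357). Containment (⊆): since 21 | 399 and 21 | 357 (399 = 21·19, 357 = 21·17), every Z-linear combination of 399 and 357 is divisible by 21, so (399, 357) ⊆ (21). Therefore (399, 357) = (21), d = 21.

Final answer: (399, 357) = (21); d = 21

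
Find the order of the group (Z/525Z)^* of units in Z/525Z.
(Z/525Z)^* consists of the classes a with gcd(a, 525) = 1, so its order is φ(525). φ is multiplicative, with φ(p^e) = p^e − p^(e−1). Factorise 525 = 3 · 5^2 · 7. Then
  φ(525) = (3 − 1) · (5^2 − 5^1) · (7 − 1) = 2 · 20 · 6 = 240.
Thus |(Z/525Z)^*| = 240.

Final answer: |(Z/525Z)^*| = 240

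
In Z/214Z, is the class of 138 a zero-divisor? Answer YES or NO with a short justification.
gcd(138, 214) = 2 > 1, so 138 is not a unit in Z/214Z. In Z/nZ every nonzero non-unit is a zero-divisor: explicitly, take b = 214/gcd = 107 ≠ 0 (mod 214); then 138·107 = 14766 = 69·214, i.e. 138·107 ≡ 0 (mod 214). So 138 is a zero-divisor.

Final answer: YES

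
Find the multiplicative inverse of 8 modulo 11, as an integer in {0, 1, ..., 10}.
8^(−1) ≡ 7 (mod 11)

Apply the extended Euclidean algorithm to (11, 8), tracking rows (r, s, t) with s·11 + t·8 = r. Each division r_prev = q·r_cur + r_new produces the new row as (previous row) − q·(current row):
  row A: (11, 1, 0)   [1·11 + 0·8 = 11]
  row B: (8, 0, 1)   [0·11 + 1·8 = 8]
  11 = 1·8 + 3   → row C = row A − 1·row B = (3, 1, −1)   [check: 1·11 − 1·8 = 3]
  8 = 2·3 + 2   → row D = row B − 2·row C = (2, −2, 3)   [check: −2·11 + 3·8 = 2]
  3 = 1·2 + 1   → row E = row C − 1·row D = (1, 3, −4)   [check: 3·11 − 4·8 = 1]
  2 = 2·1 + 0   → remainder 0, stop. gcd = 1 (last nonzero row E).
The gcd is 1, so 8 is invertible mod 11. The last nonzero row gives 3·11 − 4·8 = 1, so t = −4. So 8^(−1) ≡ −4 ≡ 7 (mod 11). Verify: 8 · 7 = 56 ≡ 1 (mod 11). ✓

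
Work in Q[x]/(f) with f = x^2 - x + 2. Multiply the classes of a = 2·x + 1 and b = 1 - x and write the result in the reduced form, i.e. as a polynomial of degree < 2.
First multiply in Q[x] without reducing: a · b = -2·x^2 + x + 1. Now divide by f(x) = x^2 - x + 2, eliminating the leading term at each step:
  leading term -2·x^2: subtract (-2)·f(x) = -2·x^2 + 2·x - 4, leaving 5 - x
The degree is now < 2, so this is the remainder. Hence a · b ≡ 5 - x in Q[x]/(f).

Final answer: a · b ≡ 5 - x (mod f(x))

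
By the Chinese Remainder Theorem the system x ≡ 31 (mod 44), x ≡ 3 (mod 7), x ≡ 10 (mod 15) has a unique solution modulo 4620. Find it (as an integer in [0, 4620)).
The moduli 44, 7, 15 are pairwise coprime, so by the CRT there is a unique solution mod 44·7·15 = 4620.
Solve by successive substitution. Start with x ≡ 31 (mod 44).
  Combine with x ≡ 3 (mod 7): write x = 31 + 44·t and require 31 + 44·t ≡ 3 (mod 7), i.e. 44·t ≡ 3 − 31 ≡ 0 (mod 7). Since 44^(−1) ≡ 4 (mod 7) (44 ≡ 2 (mod 7)), t ≡ 4·0 ≡ 0 (mod 7). So x ≡ 31 + 44·0 = 31 (mod 308).
  Combine with x ≡ 10 (mod 15): write x = 31 + 308·t and require 31 + 308·t ≡ 10 (mod 15), i.e. 308·t ≡ 10 − 31 ≡ 9 (mod 15). Since 308^(−1) ≡ 2 (mod 15) (308 ≡ 8 (mod 15)), t ≡ 2·9 ≡ 3 (mod 15). So x ≡ 31 + 308·3 = 955 (mod 4620).
Unique solution in [0, 4620): x = 955.

Final answer: x ≡ 955 (mod 4620); the representative in [0, 4620) is 955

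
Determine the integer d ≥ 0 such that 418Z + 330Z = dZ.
(418, 330) = (22); d = 22

In the PID Z, (a, b) is generated by gcd(a, b). Compute gcd(418, 330) with the extended Euclidean algorithm, tracking rows (r, s, t) with s·418 + t·330 = r:
  row A: (418, 1, 0)   [1·418 + 0·330 = 418]
  row B: (330, 0, 1)   [0·418 + 1·330 = 330]
  418 = 1·330 + 88   → row C = row A − 1·row B = (88, 1, −1)   [check: 1·418 − 1·330 = 88]
  330 = 3·88 + 66   → row D = row B − 3·row C = (66, −3, 4)   [check: −3·418 + 4·330 = 66]
  88 = 1·66 + 22   → row E = row C − 1·row D = (22, 4, −5)   [check: 4·418 − 5·330 = 22]
  66 = 3·22 + 0   → remainder 0, stop. gcd = 22 (last nonzero row E).
So gcd(418, 330) = 22, with Bézout identity 4·418 − 5·330 = 22. Containment (⊇): the Bézout identity exhibits 22 as an element of (418, 330), giving (22) ⊆ (418, 330). Containment (⊆): since 22 | 418 and 22 | 330 (418 = 22·19, 330 = 22·15), every Z-linear combination of 418 and 330 is divisible by 22, so (418, 330) ⊆ (22). Therefore (418, 330) = (22), d = 22.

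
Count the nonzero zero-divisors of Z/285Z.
Z/285Z has 140 nonzero zero-divisors

In Z/285Z each nonzero element is either a unit (gcd with 285 is 1) or a zero-divisor (gcd > 1). The number of units is φ(285): factorise 285 = 3 · 5 · 19, so φ(285) = (3 − 1) · (5 − 1) · (19 − 1) = 2 · 4 · 18 = 144. The nonzero elements number 285 − 1 = 284. Hence the nonzero zero-divisors number 284 − 144 = 140.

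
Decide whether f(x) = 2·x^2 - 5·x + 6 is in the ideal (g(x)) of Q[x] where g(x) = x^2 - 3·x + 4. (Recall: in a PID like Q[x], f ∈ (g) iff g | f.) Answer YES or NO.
NO

In Q[x] the ideal (g) consists of all multiples of g, so f ∈ (g) iff g | f, i.e. iff the remainder of f on division by g is 0. Divide f by g (g is monic, so eliminate the leading term of the running remainder at each step):
  leading term 2·x^2: subtract (2)·g(x) = 2·x^2 - 6·x + 8, leaving x - 2
The remainder r(x) = x - 2 ≠ 0 (and deg r < deg g), so g ∤ f, i.e. f ∉ (g).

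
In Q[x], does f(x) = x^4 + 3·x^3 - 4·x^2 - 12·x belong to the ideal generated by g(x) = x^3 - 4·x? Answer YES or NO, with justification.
In Q[x] the ideal (g) consists of all multiples of g, so f ∈ (g) iff g | f, i.e. iff the remainder of f on division by g is 0. Divide f by g (g is monic, so eliminate the leading term of the running remainder at each step):
  leading term x^4: subtract (x)·g(x) = x^4 - 4·x^2, leaving 3·x^3 - 12·x
  leading term 3·x^3: subtract (3)·g(x) = 3·x^3 - 12·x, leaving 0
The remainder is 0, so f(x) = g(x) · h(x) with h(x) = x + 3. Hence g | f, i.e. f ∈ (g).

Final answer: YES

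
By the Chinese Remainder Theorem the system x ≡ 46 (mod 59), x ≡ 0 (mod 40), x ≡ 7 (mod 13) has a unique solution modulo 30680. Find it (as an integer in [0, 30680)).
The moduli 59, 40, 13 are pairwise coprime, so by the CRT there is a unique solution mod 59·40·13 = 30680.
Solve by successive substitution. Start with x ≡ 46 (mod 59).
  Combine with x ≡ 0 (mod 40): write x = 46 + 59·t and require 46 + 59·t ≡ 0 (mod 40), i.e. 59·t ≡ 0 − 46 ≡ 34 (mod 40). Since 59^(−1) ≡ 19 (mod 40) (59 ≡ 19 (mod 40)), t ≡ 19·34 ≡ 6 (mod 40). So x ≡ 46 + 59·6 = 400 (mod 2360).
  Combine with x ≡ 7 (mod 13): write x = 400 + 2360·t and require 400 + 2360·t ≡ 7 (mod 13), i.e. 2360·t ≡ 7 − 400 ≡ 10 (mod 13). Since 2360^(−1) ≡ 2 (mod 13) (2360 ≡ 7 (mod 13)), t ≡ 2·10 ≡ 7 (mod 13). So x ≡ 400 + 2360·7 = 16920 (mod 30680).
Unique solution in [0, 30680): x = 16920.

Final answer: x ≡ 16920 (mod 30680); the representative in [0, 30680) is 16920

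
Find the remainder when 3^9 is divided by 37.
Use repeated squaring. Binary(9) = 1001. Walk through the bits of the exponent 9 left-to-right: at each bit after the leading one, square the running value, then multiply by 3 if the bit is 1 (always reducing mod 37):
  bit 1 = 1 (leading): start with 3.
  bit 2 = 0: square 3^2 = 9 (mod 37).
  bit 3 = 0: square 9^2 = 81 ≡ 7 (mod 37).
  bit 4 = 1: square 7^2 = 49 ≡ 12; bit is 1, so multiply 12·3 = 36 (mod 37).
Final value: 3^9 ≡ 36 (mod 37).

Final answer: 36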